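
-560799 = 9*( - 62311)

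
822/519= 1 + 101/173=1.58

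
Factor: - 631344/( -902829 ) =210448/300943= 2^4 * 7^1*151^(- 1 )* 1879^1 * 1993^(  -  1)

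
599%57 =29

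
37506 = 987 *38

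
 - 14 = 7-21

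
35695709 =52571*679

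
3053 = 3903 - 850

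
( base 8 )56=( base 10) 46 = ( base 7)64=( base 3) 1201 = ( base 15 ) 31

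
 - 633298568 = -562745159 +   -  70553409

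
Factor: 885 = 3^1*5^1 *59^1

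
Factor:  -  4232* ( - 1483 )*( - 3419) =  - 2^3 * 13^1 * 23^2*263^1*1483^1 = -21457835464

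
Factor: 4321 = 29^1*149^1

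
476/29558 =238/14779 = 0.02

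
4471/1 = 4471 = 4471.00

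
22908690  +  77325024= 100233714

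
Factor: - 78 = -2^1 * 3^1 * 13^1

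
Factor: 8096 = 2^5*11^1*23^1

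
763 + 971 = 1734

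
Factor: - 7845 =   -  3^1*5^1*523^1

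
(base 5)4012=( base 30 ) gr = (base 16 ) 1FB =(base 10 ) 507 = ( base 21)133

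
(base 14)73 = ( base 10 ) 101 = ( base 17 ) 5G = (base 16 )65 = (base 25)41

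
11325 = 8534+2791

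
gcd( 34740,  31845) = 2895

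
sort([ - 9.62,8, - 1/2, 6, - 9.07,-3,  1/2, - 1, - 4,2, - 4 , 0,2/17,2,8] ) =[-9.62,-9.07, - 4, - 4, - 3, - 1, - 1/2, 0 , 2/17, 1/2,2,2,6,8, 8]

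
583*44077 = 25696891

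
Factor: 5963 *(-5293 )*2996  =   -2^2 * 7^1*67^2*79^1*89^1 * 107^1 = - 94560228364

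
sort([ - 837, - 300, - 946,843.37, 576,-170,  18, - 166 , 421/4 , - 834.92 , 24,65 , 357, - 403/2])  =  [ - 946,-837,-834.92, - 300,- 403/2,  -  170,- 166,18,24, 65, 421/4,357,  576,843.37 ]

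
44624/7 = 44624/7  =  6374.86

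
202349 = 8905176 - 8702827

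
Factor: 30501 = 3^2*3389^1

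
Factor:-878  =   - 2^1*  439^1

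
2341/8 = 2341/8=292.62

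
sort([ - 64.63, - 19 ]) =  [- 64.63 , - 19]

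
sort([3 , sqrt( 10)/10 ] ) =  [ sqrt( 10)/10, 3]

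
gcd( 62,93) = 31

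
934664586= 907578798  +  27085788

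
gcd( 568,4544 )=568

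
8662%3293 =2076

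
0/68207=0 = 0.00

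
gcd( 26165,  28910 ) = 5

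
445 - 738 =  - 293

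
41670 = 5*8334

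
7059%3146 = 767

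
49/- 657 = - 49/657 = - 0.07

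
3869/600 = 3869/600 = 6.45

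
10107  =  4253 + 5854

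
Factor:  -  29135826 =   -  2^1*3^2 * 971^1*1667^1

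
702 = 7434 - 6732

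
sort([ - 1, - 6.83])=[ - 6.83, - 1]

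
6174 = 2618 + 3556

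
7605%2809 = 1987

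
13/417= 13/417 = 0.03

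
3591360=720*4988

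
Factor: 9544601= 11^3*71^1*101^1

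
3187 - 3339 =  - 152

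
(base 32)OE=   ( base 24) 18e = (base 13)482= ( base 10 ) 782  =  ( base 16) 30e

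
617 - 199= 418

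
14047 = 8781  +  5266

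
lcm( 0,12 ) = 0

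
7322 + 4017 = 11339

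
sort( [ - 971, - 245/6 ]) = [ - 971,-245/6]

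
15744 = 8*1968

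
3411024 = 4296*794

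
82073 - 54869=27204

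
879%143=21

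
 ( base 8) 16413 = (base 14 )29D1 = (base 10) 7435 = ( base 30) 87P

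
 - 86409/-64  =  86409/64 = 1350.14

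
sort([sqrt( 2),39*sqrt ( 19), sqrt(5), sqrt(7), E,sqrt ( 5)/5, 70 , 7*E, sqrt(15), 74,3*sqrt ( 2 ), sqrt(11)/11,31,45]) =[ sqrt( 11)/11, sqrt(5)/5, sqrt( 2),sqrt(5 ),  sqrt (7), E, sqrt( 15), 3*sqrt( 2), 7*E, 31,45,70, 74, 39*sqrt ( 19 )]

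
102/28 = 3 + 9/14 = 3.64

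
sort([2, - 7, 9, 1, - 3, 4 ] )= [ - 7, - 3,1,2,4, 9 ]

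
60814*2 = 121628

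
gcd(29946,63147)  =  651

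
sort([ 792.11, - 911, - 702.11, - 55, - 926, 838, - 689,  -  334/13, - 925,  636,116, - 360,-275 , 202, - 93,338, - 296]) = [ - 926, - 925, - 911, - 702.11, - 689, - 360,-296, - 275,  -  93, - 55, - 334/13, 116, 202,338 , 636,792.11 , 838] 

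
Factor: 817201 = 7^1*11^1*10613^1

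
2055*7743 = 15911865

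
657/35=657/35 = 18.77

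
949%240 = 229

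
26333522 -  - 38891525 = 65225047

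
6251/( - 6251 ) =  - 1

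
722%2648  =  722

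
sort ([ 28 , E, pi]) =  [ E, pi,28 ]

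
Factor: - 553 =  - 7^1*79^1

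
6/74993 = 6/74993 = 0.00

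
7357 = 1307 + 6050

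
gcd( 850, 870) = 10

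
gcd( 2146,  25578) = 58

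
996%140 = 16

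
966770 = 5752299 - 4785529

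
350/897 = 350/897 = 0.39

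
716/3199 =716/3199 = 0.22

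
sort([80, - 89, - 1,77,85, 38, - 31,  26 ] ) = [  -  89, - 31, - 1, 26,38,77 , 80, 85 ]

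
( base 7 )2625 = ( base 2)1111100111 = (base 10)999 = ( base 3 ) 1101000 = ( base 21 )25c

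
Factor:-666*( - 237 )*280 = 44195760 = 2^4*3^3*5^1*7^1*37^1*79^1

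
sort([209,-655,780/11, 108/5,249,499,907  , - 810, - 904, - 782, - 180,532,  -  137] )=[ - 904, - 810 , - 782, - 655, - 180, - 137,108/5,780/11,209,249,499,532,907]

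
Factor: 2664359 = 17^1 * 156727^1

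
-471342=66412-537754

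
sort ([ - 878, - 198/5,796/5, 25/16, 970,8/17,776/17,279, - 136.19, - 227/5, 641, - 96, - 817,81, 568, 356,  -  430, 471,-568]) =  [ - 878, - 817, -568, - 430,- 136.19, - 96, - 227/5, - 198/5,  8/17, 25/16,776/17,81,796/5, 279,  356,471,568,641, 970]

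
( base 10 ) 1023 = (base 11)850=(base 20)2b3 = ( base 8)1777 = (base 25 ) 1FN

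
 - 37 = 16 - 53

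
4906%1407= 685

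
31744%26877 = 4867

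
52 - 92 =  - 40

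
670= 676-6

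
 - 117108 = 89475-206583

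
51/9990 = 17/3330 = 0.01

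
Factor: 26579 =7^1*3797^1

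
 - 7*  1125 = -7875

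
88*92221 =8115448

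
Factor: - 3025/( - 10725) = 3^( - 1 )*11^1*13^ ( - 1 ) = 11/39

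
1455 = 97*15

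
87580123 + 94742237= 182322360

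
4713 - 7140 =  - 2427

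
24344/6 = 12172/3  =  4057.33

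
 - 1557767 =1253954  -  2811721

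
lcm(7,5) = 35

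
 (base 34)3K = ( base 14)8A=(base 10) 122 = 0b1111010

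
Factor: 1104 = 2^4*3^1*23^1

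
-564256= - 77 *7328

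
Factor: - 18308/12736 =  - 2^( - 4)*23^1 = - 23/16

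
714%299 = 116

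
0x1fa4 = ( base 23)f74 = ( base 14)2D48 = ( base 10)8100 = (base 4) 1332210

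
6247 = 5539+708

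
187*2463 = 460581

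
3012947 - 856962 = 2155985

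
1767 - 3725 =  - 1958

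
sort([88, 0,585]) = [ 0, 88, 585 ]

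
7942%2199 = 1345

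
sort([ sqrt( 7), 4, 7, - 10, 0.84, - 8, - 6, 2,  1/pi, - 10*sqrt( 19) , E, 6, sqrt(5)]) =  [ - 10 *sqrt( 19),  -  10,-8, - 6, 1/pi,0.84,2, sqrt(5),sqrt(7) , E, 4, 6, 7]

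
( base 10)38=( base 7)53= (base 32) 16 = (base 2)100110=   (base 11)35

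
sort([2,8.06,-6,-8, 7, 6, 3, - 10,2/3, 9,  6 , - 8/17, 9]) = [- 10, -8, - 6,-8/17,2/3,  2, 3, 6, 6, 7,8.06, 9, 9]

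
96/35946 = 16/5991 =0.00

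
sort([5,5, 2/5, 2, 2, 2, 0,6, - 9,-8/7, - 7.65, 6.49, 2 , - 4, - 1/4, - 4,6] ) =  [-9,-7.65,-4, - 4 , - 8/7 , -1/4,0, 2/5,2, 2, 2, 2, 5, 5 , 6, 6, 6.49]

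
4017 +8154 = 12171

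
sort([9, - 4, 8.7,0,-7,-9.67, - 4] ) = [-9.67,-7, -4, - 4,0,8.7,9]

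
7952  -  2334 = 5618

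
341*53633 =18288853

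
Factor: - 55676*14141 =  - 787314316= - 2^2 * 31^1 *79^1*179^1*449^1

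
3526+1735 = 5261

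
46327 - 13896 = 32431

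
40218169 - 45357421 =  - 5139252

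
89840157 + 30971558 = 120811715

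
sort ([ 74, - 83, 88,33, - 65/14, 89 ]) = [ - 83 , - 65/14, 33,74, 88,89 ] 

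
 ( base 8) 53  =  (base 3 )1121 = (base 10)43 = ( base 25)1i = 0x2b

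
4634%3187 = 1447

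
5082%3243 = 1839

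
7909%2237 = 1198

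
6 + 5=11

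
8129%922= 753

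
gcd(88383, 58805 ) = 1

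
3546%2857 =689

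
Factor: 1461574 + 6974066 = 2^3 * 3^1*5^1 *70297^1 = 8435640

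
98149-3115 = 95034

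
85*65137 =5536645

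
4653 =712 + 3941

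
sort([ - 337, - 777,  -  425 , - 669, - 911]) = [-911, - 777, - 669 ,-425 ,-337 ] 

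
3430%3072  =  358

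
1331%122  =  111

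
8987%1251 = 230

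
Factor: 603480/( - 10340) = -642/11=- 2^1 * 3^1*11^( - 1 )*107^1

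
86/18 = 43/9 = 4.78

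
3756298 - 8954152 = -5197854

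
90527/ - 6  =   - 15088+ 1/6 = - 15087.83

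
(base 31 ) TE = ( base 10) 913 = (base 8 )1621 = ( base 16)391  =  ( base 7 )2443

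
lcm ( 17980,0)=0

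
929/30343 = 929/30343 = 0.03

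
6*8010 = 48060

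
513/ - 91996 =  - 1 + 91483/91996 = - 0.01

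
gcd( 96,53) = 1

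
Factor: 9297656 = 2^3*37^1 * 101^1*311^1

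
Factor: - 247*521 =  - 128687 = - 13^1 * 19^1*521^1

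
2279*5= 11395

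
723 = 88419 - 87696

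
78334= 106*739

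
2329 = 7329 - 5000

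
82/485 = 82/485 = 0.17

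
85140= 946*90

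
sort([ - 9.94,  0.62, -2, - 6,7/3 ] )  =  [ - 9.94,- 6,  -  2,0.62 , 7/3]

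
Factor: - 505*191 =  - 96455= - 5^1*101^1*191^1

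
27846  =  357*78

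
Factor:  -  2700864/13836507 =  - 2^6*3^3*521^1*619^( - 1) *7451^( - 1)= - 900288/4612169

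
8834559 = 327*27017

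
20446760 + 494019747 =514466507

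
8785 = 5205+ 3580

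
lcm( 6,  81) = 162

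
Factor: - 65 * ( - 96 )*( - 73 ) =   -  455520 = -2^5*3^1*5^1*13^1*73^1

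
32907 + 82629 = 115536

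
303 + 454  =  757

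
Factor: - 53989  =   - 13^1*4153^1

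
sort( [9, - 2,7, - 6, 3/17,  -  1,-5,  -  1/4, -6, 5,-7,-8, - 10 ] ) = [ - 10, - 8, - 7, - 6 , - 6, - 5, - 2, - 1, - 1/4, 3/17 , 5,  7,9]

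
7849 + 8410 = 16259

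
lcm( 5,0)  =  0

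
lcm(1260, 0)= 0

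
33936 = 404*84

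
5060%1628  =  176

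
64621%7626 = 3613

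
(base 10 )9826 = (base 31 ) a6u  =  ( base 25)fi1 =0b10011001100010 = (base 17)2000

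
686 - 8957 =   -  8271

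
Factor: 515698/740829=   662/951= 2^1*3^( - 1)*317^( - 1 )*331^1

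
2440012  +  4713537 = 7153549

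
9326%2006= 1302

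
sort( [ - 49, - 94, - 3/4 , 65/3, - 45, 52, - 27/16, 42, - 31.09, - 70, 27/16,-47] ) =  [ -94, - 70, - 49, - 47, - 45, - 31.09,  -  27/16,-3/4 , 27/16, 65/3, 42, 52 ]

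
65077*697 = 45358669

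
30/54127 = 30/54127 = 0.00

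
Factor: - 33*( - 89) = 3^1*11^1*89^1 = 2937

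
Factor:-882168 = -2^3*3^1*7^1*59^1 * 89^1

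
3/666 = 1/222= 0.00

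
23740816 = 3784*6274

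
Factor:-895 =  - 5^1 * 179^1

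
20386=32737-12351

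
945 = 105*9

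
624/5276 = 156/1319 =0.12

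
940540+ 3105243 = 4045783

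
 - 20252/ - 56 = 5063/14 = 361.64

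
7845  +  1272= 9117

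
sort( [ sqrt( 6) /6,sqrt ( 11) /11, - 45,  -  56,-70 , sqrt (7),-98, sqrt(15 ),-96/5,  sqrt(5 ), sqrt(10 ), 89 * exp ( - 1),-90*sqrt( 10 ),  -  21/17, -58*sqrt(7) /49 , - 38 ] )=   [-90*sqrt (10 ), - 98, -70,-56,-45,-38, - 96/5, - 58*sqrt(  7 )/49, - 21/17, sqrt( 11)/11,sqrt( 6)/6, sqrt(  5), sqrt (7 ), sqrt( 10), sqrt( 15 ), 89*exp(-1 ) ]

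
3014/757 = 3014/757 = 3.98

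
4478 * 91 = 407498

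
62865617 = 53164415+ 9701202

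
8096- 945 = 7151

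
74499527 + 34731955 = 109231482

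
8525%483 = 314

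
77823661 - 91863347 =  - 14039686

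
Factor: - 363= - 3^1 * 11^2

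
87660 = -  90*( - 974) 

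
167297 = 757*221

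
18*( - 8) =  - 144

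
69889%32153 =5583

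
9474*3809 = 36086466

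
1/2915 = 1/2915 = 0.00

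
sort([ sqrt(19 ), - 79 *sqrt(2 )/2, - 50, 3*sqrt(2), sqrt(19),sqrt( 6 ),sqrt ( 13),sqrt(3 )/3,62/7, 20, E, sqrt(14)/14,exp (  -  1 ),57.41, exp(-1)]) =[ - 79*sqrt(2 )/2, - 50 , sqrt (14 ) /14, exp(- 1 ),exp( - 1),  sqrt( 3)/3, sqrt( 6 ),  E, sqrt(13), 3*sqrt( 2), sqrt( 19),sqrt( 19 ),  62/7,20, 57.41] 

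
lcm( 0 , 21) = 0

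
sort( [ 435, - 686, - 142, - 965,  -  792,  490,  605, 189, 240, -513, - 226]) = [ - 965, - 792, - 686,- 513,  -  226, - 142,189, 240,  435, 490, 605 ] 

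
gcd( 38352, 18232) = 8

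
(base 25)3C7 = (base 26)35o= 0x886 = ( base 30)2cm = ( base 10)2182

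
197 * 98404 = 19385588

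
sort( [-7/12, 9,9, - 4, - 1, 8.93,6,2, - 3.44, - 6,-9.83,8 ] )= [ - 9.83, - 6, - 4, - 3.44 ,  -  1 , - 7/12,2,6,8,8.93,9,9 ]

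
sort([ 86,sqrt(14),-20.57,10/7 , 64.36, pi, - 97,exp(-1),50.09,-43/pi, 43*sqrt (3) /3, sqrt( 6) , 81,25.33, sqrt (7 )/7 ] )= [-97,-20.57,  -  43/pi,exp( - 1 ), sqrt( 7)/7,10/7,sqrt (6 ), pi,sqrt(14),  43*sqrt(3)/3,25.33,50.09, 64.36, 81, 86]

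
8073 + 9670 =17743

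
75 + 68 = 143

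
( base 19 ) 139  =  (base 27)fm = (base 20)117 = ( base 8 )653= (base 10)427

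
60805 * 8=486440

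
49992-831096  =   - 781104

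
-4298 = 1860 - 6158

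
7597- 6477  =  1120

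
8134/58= 140 + 7/29 = 140.24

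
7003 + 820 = 7823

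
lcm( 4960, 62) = 4960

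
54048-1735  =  52313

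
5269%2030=1209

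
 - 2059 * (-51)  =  105009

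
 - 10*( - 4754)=47540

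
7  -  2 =5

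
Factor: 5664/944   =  6 = 2^1*3^1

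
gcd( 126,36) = 18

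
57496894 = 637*90262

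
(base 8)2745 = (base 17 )53D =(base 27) 21o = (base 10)1509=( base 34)1AD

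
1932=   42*46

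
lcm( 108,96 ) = 864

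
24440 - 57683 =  - 33243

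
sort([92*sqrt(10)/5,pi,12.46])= [ pi, 12.46, 92*sqrt ( 10)/5 ] 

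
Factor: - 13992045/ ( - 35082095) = 3^1*283^( - 1) *24793^( - 1) *932803^1 = 2798409/7016419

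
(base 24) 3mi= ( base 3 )10010020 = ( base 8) 4342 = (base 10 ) 2274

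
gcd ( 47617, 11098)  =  1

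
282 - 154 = 128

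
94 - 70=24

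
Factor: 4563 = 3^3 * 13^2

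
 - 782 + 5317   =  4535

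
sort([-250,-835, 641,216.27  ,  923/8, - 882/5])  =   [-835, -250,  -  882/5,923/8,  216.27,641]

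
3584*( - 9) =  - 32256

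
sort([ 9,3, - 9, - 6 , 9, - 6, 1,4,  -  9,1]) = [ - 9, - 9 ,  -  6, - 6, 1,1,3, 4,9, 9]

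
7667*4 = 30668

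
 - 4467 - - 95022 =90555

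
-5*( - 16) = 80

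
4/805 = 4/805 = 0.00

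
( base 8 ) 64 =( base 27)1P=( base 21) 2a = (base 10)52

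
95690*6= 574140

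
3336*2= 6672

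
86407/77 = 1122+13/77 = 1122.17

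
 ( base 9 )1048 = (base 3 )1001122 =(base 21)1fh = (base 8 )1405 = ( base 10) 773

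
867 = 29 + 838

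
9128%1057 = 672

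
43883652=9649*4548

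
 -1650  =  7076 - 8726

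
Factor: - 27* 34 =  - 918 = - 2^1 * 3^3*17^1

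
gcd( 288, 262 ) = 2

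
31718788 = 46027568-14308780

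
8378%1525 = 753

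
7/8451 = 7/8451 = 0.00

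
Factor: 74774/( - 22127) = - 2^1*7^2*29^(-1 ) = -  98/29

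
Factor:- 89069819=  - 2251^1*39569^1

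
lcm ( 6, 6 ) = 6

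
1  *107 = 107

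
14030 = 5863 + 8167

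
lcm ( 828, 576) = 13248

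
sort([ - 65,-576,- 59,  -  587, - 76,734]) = [ - 587,  -  576, - 76, -65, - 59,734]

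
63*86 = 5418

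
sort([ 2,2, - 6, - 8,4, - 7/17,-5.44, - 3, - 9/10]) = [ - 8,  -  6 ,  -  5.44,-3,-9/10, - 7/17, 2,2,4]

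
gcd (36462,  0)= 36462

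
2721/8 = 340 + 1/8=340.12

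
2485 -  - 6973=9458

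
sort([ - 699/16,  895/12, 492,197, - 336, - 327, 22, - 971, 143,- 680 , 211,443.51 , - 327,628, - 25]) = [- 971, - 680, - 336, - 327, - 327 , - 699/16, - 25,  22, 895/12,143,  197 , 211, 443.51, 492,628 ] 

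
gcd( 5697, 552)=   3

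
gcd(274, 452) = 2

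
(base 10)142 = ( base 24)5m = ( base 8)216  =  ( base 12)ba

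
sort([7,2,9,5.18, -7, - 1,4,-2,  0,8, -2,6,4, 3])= [ - 7, - 2, -2, - 1, 0, 2, 3, 4,4,5.18,  6,7, 8, 9 ] 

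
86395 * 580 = 50109100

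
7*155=1085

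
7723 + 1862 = 9585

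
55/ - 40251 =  - 55/40251 = - 0.00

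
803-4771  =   - 3968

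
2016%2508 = 2016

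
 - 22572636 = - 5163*4372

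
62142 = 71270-9128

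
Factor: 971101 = 743^1*1307^1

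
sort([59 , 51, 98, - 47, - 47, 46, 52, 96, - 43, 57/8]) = [ - 47, - 47, - 43 , 57/8,46,51,52, 59, 96 , 98] 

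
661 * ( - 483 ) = -319263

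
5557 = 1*5557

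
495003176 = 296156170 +198847006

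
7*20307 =142149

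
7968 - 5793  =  2175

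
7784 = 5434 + 2350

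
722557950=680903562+41654388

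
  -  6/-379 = 6/379 = 0.02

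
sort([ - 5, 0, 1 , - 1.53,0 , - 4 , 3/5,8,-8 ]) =[ - 8,-5 ,-4, - 1.53, 0 , 0, 3/5,  1, 8]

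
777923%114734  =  89519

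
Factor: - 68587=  - 107^1*641^1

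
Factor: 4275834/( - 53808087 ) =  - 1425278/17936029  =  - 2^1  *  43^1*16573^1*17936029^( - 1) 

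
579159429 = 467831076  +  111328353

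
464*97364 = 45176896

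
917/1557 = 917/1557 = 0.59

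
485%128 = 101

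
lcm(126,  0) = 0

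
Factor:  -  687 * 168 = -2^3 * 3^2*7^1*229^1 =- 115416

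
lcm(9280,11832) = 473280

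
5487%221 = 183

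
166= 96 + 70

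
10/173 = 10/173 = 0.06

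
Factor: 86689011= 3^1*28896337^1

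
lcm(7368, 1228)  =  7368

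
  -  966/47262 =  - 1 + 7716/7877 = - 0.02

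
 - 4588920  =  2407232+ - 6996152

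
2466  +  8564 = 11030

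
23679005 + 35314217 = 58993222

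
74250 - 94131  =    -  19881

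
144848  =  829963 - 685115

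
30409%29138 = 1271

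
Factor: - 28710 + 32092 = 3382 = 2^1*19^1*89^1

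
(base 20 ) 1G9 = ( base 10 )729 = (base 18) 249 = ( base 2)1011011001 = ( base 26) 121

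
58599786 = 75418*777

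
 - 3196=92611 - 95807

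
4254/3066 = 1 + 198/511 = 1.39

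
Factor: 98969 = 13^1*23^1*331^1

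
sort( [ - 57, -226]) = [ - 226, - 57] 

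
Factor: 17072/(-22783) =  - 2^4*11^1*97^1 * 22783^( - 1 ) 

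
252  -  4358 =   -  4106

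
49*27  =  1323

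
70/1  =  70  =  70.00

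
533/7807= 533/7807 =0.07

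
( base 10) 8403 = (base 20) 1103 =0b10000011010011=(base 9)12466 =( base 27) BE6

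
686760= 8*85845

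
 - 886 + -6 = -892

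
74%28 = 18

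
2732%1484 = 1248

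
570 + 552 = 1122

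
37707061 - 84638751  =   -46931690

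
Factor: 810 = 2^1*3^4*5^1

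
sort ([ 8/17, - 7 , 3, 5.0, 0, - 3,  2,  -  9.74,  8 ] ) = [ - 9.74, - 7  ,  -  3, 0,8/17,2,3,5.0,8]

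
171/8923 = 171/8923 = 0.02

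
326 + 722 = 1048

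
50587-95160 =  - 44573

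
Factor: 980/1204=5^1*7^1 * 43^(  -  1 ) = 35/43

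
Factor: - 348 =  - 2^2*3^1*29^1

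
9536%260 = 176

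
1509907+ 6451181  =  7961088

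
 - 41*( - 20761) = 851201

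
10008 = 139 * 72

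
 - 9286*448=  - 4160128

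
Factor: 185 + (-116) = 3^1*23^1 = 69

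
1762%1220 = 542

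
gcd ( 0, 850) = 850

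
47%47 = 0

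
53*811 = 42983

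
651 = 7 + 644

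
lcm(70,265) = 3710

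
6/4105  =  6/4105  =  0.00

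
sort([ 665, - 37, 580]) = [-37, 580,665]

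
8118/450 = 18 + 1/25 = 18.04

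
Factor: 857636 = 2^2*13^1*16493^1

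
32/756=8/189 = 0.04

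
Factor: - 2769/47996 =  - 2^( - 2) * 3^1* 13^( - 1) =- 3/52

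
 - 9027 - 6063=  - 15090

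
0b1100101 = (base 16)65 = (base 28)3H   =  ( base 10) 101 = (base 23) 49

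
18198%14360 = 3838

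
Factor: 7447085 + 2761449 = 2^1* 7^1*17^1*59^1 * 727^1= 10208534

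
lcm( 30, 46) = 690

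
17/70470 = 17/70470 = 0.00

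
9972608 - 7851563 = 2121045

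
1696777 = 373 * 4549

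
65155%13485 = 11215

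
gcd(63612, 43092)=2052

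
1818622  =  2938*619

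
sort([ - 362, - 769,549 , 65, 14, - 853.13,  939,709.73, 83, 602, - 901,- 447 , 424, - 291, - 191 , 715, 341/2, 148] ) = [ - 901,-853.13, - 769,-447 ,-362 , - 291,- 191,14, 65,83, 148, 341/2 , 424,549,602 , 709.73 , 715, 939]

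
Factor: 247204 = 2^2*23^1*2687^1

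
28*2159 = 60452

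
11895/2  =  11895/2 = 5947.50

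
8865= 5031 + 3834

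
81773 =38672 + 43101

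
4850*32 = 155200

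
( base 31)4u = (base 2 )10011010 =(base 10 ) 154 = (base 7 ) 310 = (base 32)4Q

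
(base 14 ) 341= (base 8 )1205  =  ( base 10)645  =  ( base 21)19f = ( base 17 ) 23g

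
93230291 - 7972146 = 85258145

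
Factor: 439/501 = 3^( - 1 )*167^( - 1)*439^1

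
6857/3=2285 + 2/3= 2285.67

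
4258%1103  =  949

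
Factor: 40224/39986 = 20112/19993   =  2^4*3^1*419^1*19993^(-1) 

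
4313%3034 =1279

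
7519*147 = 1105293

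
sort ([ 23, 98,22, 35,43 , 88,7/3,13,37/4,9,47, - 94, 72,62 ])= [ -94 , 7/3,9,37/4,  13 , 22,  23,35,43,47, 62, 72,88,98 ]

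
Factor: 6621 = 3^1*2207^1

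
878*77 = 67606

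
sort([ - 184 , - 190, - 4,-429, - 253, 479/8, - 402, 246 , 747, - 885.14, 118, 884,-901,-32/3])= [ - 901,  -  885.14, - 429, - 402, - 253,  -  190,  -  184, - 32/3, - 4, 479/8, 118,246,747  ,  884]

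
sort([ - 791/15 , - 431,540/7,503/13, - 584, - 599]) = [ - 599 , - 584,- 431 , - 791/15,503/13, 540/7 ]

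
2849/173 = 16 + 81/173=16.47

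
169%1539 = 169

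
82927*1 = 82927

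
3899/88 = 44 + 27/88 = 44.31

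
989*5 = 4945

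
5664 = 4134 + 1530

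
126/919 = 126/919 = 0.14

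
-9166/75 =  -123 + 59/75= -  122.21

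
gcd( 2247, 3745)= 749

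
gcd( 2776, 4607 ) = 1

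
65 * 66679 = 4334135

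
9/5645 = 9/5645 =0.00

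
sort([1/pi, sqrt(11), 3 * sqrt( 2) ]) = [1/pi , sqrt(11),3*sqrt( 2) ]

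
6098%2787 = 524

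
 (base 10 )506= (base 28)i2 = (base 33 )FB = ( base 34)eu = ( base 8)772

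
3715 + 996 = 4711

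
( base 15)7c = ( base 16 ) 75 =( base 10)117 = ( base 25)4H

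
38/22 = 19/11 = 1.73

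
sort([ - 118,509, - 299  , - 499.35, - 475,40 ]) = [ - 499.35,-475, - 299,-118, 40,509] 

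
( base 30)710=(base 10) 6330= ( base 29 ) 7F8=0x18ba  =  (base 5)200310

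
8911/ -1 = -8911/1  =  -8911.00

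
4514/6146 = 2257/3073 = 0.73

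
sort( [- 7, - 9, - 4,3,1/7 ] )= [ - 9, - 7,-4,1/7,3]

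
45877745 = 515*89083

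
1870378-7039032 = -5168654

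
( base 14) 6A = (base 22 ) 46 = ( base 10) 94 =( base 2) 1011110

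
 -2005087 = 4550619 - 6555706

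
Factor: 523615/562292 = 2^( - 2 )* 5^1*17^(- 1)*8269^( - 1)*104723^1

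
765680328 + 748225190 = 1513905518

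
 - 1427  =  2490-3917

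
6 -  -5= 11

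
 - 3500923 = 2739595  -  6240518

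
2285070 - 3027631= - 742561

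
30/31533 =10/10511 = 0.00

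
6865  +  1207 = 8072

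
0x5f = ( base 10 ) 95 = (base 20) 4f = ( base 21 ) 4B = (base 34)2R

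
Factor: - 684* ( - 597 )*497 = 202948956= 2^2*3^3*7^1*19^1 * 71^1*199^1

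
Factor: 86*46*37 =2^2*23^1*37^1*43^1 = 146372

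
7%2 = 1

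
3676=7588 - 3912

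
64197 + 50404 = 114601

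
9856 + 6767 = 16623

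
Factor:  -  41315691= -3^1*29^1*239^1*1987^1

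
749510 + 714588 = 1464098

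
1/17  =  1/17= 0.06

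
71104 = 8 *8888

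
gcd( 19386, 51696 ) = 6462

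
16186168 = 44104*367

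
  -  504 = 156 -660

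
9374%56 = 22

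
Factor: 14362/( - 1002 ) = -43/3 = -  3^ (  -  1 )*43^1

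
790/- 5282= - 1 + 2246/2641 = - 0.15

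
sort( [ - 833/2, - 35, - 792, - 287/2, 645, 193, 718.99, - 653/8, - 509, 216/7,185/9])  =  [-792, - 509,  -  833/2,-287/2, - 653/8, - 35, 185/9,216/7,193,645,718.99 ] 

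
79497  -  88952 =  - 9455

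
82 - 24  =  58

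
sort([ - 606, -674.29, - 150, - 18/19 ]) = [-674.29,- 606, - 150, - 18/19]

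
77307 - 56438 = 20869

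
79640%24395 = 6455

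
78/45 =26/15  =  1.73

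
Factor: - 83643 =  - 3^1*7^2*569^1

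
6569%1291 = 114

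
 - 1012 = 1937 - 2949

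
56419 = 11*5129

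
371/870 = 371/870 = 0.43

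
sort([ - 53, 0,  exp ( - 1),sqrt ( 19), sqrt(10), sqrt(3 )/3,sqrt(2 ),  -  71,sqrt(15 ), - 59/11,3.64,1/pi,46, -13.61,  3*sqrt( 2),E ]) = [ - 71, - 53 , - 13.61,-59/11,0,1/pi, exp ( - 1 ), sqrt(3 ) /3,  sqrt(2),E,sqrt(10), 3.64 , sqrt(15),  3*sqrt(2 ), sqrt(19 ), 46 ]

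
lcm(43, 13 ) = 559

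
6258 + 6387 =12645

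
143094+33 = 143127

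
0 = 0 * 185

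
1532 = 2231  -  699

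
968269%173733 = 99604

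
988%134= 50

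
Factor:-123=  - 3^1*  41^1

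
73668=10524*7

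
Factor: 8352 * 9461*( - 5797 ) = - 458068922784 = -2^5*  3^2*11^1*17^1*29^1*31^1*9461^1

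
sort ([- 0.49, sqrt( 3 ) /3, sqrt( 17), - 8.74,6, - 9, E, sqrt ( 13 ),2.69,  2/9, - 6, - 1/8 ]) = [ - 9, - 8.74, - 6, - 0.49,  -  1/8, 2/9 , sqrt ( 3) /3,2.69, E, sqrt( 13),sqrt(17), 6]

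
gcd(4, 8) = 4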